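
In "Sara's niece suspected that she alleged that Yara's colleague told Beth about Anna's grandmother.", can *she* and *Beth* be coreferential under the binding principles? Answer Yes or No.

No

*Beth* is an R-expression; Principle C requires it to be free (not bound by any c-commanding expression).
— she: subject of the clause headed by 'alleged'; the pronoun c-commands the R-expression — coreference blocked (Principle C).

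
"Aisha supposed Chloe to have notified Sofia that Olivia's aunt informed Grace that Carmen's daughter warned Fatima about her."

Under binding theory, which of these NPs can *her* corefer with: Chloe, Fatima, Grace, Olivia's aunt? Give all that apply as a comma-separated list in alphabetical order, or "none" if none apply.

*her* is a pronoun; Principle B requires it to be free in its binding domain — the clause headed by 'warned'.
— Chloe: subject of the clause headed by 'notified'; c-commands the pronoun but lies outside its binding domain — allowed.
— Fatima: object of the clause headed by 'warned'; c-commands the pronoun within its binding domain — blocked (Principle B).
— Grace: object of the clause headed by 'informed'; c-commands the pronoun but lies outside its binding domain — allowed.
— Olivia's aunt: subject of the clause headed by 'informed'; c-commands the pronoun but lies outside its binding domain — allowed.

Chloe, Grace, Olivia's aunt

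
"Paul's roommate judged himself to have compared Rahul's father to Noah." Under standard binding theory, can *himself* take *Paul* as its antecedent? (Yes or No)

*himself* is a reflexive; Principle A requires it to be bound within its binding domain — the matrix clause.
— Paul: possessor inside the subject DP of the matrix clause; does not c-command the reflexive — cannot bind it (Principle A).

No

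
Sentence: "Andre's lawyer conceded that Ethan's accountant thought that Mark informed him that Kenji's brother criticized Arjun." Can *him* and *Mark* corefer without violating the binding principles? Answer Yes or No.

No

*Mark* is an R-expression; Principle C requires it to be free (not bound by any c-commanding expression).
— him: object of the clause headed by 'informed'; the R-expression locally c-commands the pronoun — coreference blocked (Principle B on the pronoun).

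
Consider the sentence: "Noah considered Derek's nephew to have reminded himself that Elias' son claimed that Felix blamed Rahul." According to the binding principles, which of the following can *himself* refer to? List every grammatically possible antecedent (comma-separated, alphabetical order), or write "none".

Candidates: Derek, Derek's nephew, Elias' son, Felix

*himself* is a reflexive; Principle A requires it to be bound within its binding domain — the clause headed by 'reminded'.
— Derek: possessor inside the subject DP of the clause headed by 'reminded'; does not c-command the reflexive — cannot bind it (Principle A).
— Derek's nephew: subject of the clause headed by 'reminded'; c-commands the reflexive within its binding domain — allowed (Principle A).
— Elias' son: subject of the clause headed by 'claimed'; does not c-command the reflexive — cannot bind it (Principle A).
— Felix: subject of the clause headed by 'blamed'; does not c-command the reflexive — cannot bind it (Principle A).

Derek's nephew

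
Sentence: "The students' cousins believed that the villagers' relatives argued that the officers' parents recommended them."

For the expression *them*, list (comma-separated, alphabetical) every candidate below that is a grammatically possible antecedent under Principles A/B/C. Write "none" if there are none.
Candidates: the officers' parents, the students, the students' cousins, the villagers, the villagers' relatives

the students, the students' cousins, the villagers, the villagers' relatives

*them* is a pronoun; Principle B requires it to be free in its binding domain — the clause headed by 'recommended'.
— the officers' parents: subject of the clause headed by 'recommended'; c-commands the pronoun within its binding domain — blocked (Principle B).
— the students: possessor inside the subject DP of the matrix clause; does not c-command the pronoun — Principle B does not apply; allowed.
— the students' cousins: subject of the matrix clause; c-commands the pronoun but lies outside its binding domain — allowed.
— the villagers: possessor inside the subject DP of the clause headed by 'argued'; does not c-command the pronoun — Principle B does not apply; allowed.
— the villagers' relatives: subject of the clause headed by 'argued'; c-commands the pronoun but lies outside its binding domain — allowed.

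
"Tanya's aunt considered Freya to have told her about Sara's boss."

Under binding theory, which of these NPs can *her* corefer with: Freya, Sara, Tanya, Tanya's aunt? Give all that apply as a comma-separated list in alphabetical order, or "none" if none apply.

*her* is a pronoun; Principle B requires it to be free in its binding domain — the clause headed by 'told'.
— Freya: subject of the clause headed by 'told'; c-commands the pronoun within its binding domain — blocked (Principle B).
— Sara: possessor inside the second object DP of the clause headed by 'told'; is c-commanded by the pronoun; coreference would bind this R-expression — blocked (Principle C).
— Tanya: possessor inside the subject DP of the matrix clause; does not c-command the pronoun — Principle B does not apply; allowed.
— Tanya's aunt: subject of the matrix clause; c-commands the pronoun but lies outside its binding domain — allowed.

Tanya, Tanya's aunt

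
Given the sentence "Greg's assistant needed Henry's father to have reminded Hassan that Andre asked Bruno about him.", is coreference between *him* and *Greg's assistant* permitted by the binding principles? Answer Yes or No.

*him* is a pronoun; Principle B requires it to be free in its binding domain — the clause headed by 'asked'.
— Greg's assistant: subject of the matrix clause; c-commands the pronoun but lies outside its binding domain — allowed.

Yes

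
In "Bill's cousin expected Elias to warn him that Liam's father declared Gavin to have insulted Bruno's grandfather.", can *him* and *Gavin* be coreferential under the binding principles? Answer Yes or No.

No

*Gavin* is an R-expression; Principle C requires it to be free (not bound by any c-commanding expression).
— him: object of the clause headed by 'warn'; the pronoun c-commands the R-expression — coreference blocked (Principle C).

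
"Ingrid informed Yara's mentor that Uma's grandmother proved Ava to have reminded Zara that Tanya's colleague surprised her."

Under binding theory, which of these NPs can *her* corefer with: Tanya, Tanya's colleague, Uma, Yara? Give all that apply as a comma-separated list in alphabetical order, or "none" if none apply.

*her* is a pronoun; Principle B requires it to be free in its binding domain — the clause headed by 'surprised'.
— Tanya: possessor inside the subject DP of the clause headed by 'surprised'; does not c-command the pronoun — Principle B does not apply; allowed.
— Tanya's colleague: subject of the clause headed by 'surprised'; c-commands the pronoun within its binding domain — blocked (Principle B).
— Uma: possessor inside the subject DP of the clause headed by 'proved'; does not c-command the pronoun — Principle B does not apply; allowed.
— Yara: possessor inside the object DP of the matrix clause; does not c-command the pronoun — Principle B does not apply; allowed.

Tanya, Uma, Yara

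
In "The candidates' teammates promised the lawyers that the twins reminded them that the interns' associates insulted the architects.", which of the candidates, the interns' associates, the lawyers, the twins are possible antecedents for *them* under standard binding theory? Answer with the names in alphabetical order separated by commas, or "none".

the candidates, the lawyers

*them* is a pronoun; Principle B requires it to be free in its binding domain — the clause headed by 'reminded'.
— the candidates: possessor inside the subject DP of the matrix clause; does not c-command the pronoun — Principle B does not apply; allowed.
— the interns' associates: subject of the clause headed by 'insulted'; is c-commanded by the pronoun; coreference would bind this R-expression — blocked (Principle C).
— the lawyers: object of the matrix clause; c-commands the pronoun but lies outside its binding domain — allowed.
— the twins: subject of the clause headed by 'reminded'; c-commands the pronoun within its binding domain — blocked (Principle B).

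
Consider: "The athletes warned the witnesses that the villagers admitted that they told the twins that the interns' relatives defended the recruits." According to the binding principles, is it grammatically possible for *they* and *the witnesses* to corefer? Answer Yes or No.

Yes

*they* is a pronoun; Principle B requires it to be free in its binding domain — the clause headed by 'told'.
— the witnesses: object of the matrix clause; c-commands the pronoun but lies outside its binding domain — allowed.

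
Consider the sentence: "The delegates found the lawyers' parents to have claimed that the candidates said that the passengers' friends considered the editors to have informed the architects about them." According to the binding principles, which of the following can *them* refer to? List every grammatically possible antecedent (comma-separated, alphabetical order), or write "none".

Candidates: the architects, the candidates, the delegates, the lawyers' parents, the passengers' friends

the candidates, the delegates, the lawyers' parents, the passengers' friends

*them* is a pronoun; Principle B requires it to be free in its binding domain — the clause headed by 'informed'.
— the architects: object of the clause headed by 'informed'; c-commands the pronoun within its binding domain — blocked (Principle B).
— the candidates: subject of the clause headed by 'said'; c-commands the pronoun but lies outside its binding domain — allowed.
— the delegates: subject of the matrix clause; c-commands the pronoun but lies outside its binding domain — allowed.
— the lawyers' parents: subject of the clause headed by 'claimed'; c-commands the pronoun but lies outside its binding domain — allowed.
— the passengers' friends: subject of the clause headed by 'considered'; c-commands the pronoun but lies outside its binding domain — allowed.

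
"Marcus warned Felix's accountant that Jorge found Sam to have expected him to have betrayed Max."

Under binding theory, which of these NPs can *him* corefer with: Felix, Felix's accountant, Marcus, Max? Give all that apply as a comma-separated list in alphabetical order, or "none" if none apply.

Felix, Felix's accountant, Marcus

*him* is a pronoun; Principle B requires it to be free in its binding domain — the clause headed by 'expected'.
— Felix: possessor inside the object DP of the matrix clause; does not c-command the pronoun — Principle B does not apply; allowed.
— Felix's accountant: object of the matrix clause; c-commands the pronoun but lies outside its binding domain — allowed.
— Marcus: subject of the matrix clause; c-commands the pronoun but lies outside its binding domain — allowed.
— Max: object of the clause headed by 'betrayed'; is c-commanded by the pronoun; coreference would bind this R-expression — blocked (Principle C).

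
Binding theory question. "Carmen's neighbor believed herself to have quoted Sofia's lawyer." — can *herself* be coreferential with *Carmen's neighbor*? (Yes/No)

Yes

*herself* is a reflexive; Principle A requires it to be bound within its binding domain — the matrix clause.
— Carmen's neighbor: subject of the matrix clause; c-commands the reflexive within its binding domain — allowed (Principle A).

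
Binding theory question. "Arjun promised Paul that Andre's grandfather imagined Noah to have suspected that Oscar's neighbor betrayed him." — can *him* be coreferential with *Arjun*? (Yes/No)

Yes

*him* is a pronoun; Principle B requires it to be free in its binding domain — the clause headed by 'betrayed'.
— Arjun: subject of the matrix clause; c-commands the pronoun but lies outside its binding domain — allowed.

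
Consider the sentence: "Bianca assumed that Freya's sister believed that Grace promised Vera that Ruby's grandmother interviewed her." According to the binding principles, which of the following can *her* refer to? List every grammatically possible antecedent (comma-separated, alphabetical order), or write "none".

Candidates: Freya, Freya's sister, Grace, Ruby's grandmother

Freya, Freya's sister, Grace

*her* is a pronoun; Principle B requires it to be free in its binding domain — the clause headed by 'interviewed'.
— Freya: possessor inside the subject DP of the clause headed by 'believed'; does not c-command the pronoun — Principle B does not apply; allowed.
— Freya's sister: subject of the clause headed by 'believed'; c-commands the pronoun but lies outside its binding domain — allowed.
— Grace: subject of the clause headed by 'promised'; c-commands the pronoun but lies outside its binding domain — allowed.
— Ruby's grandmother: subject of the clause headed by 'interviewed'; c-commands the pronoun within its binding domain — blocked (Principle B).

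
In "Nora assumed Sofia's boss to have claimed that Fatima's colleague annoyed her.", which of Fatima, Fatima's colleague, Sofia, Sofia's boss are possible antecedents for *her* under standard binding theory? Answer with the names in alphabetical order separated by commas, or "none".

*her* is a pronoun; Principle B requires it to be free in its binding domain — the clause headed by 'annoyed'.
— Fatima: possessor inside the subject DP of the clause headed by 'annoyed'; does not c-command the pronoun — Principle B does not apply; allowed.
— Fatima's colleague: subject of the clause headed by 'annoyed'; c-commands the pronoun within its binding domain — blocked (Principle B).
— Sofia: possessor inside the subject DP of the clause headed by 'claimed'; does not c-command the pronoun — Principle B does not apply; allowed.
— Sofia's boss: subject of the clause headed by 'claimed'; c-commands the pronoun but lies outside its binding domain — allowed.

Fatima, Sofia, Sofia's boss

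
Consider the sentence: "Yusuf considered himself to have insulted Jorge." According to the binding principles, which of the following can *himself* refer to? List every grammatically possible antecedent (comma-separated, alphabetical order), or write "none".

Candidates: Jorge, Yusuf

Yusuf

*himself* is a reflexive; Principle A requires it to be bound within its binding domain — the matrix clause.
— Jorge: object of the clause headed by 'insulted'; does not c-command the reflexive — cannot bind it (Principle A).
— Yusuf: subject of the matrix clause; c-commands the reflexive within its binding domain — allowed (Principle A).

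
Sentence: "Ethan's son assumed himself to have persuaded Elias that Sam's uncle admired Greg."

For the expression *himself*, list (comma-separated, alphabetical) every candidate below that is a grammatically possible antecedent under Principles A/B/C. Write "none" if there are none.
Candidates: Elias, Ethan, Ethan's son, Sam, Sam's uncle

Ethan's son

*himself* is a reflexive; Principle A requires it to be bound within its binding domain — the matrix clause.
— Elias: object of the clause headed by 'persuaded'; does not c-command the reflexive — cannot bind it (Principle A).
— Ethan: possessor inside the subject DP of the matrix clause; does not c-command the reflexive — cannot bind it (Principle A).
— Ethan's son: subject of the matrix clause; c-commands the reflexive within its binding domain — allowed (Principle A).
— Sam: possessor inside the subject DP of the clause headed by 'admired'; does not c-command the reflexive — cannot bind it (Principle A).
— Sam's uncle: subject of the clause headed by 'admired'; does not c-command the reflexive — cannot bind it (Principle A).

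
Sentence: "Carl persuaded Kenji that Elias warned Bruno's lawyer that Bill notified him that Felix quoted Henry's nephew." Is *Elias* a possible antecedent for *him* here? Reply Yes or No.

Yes

*him* is a pronoun; Principle B requires it to be free in its binding domain — the clause headed by 'notified'.
— Elias: subject of the clause headed by 'warned'; c-commands the pronoun but lies outside its binding domain — allowed.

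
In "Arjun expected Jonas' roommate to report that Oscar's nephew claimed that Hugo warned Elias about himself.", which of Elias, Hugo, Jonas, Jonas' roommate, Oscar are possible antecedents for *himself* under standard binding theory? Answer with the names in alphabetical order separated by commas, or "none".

*himself* is a reflexive; Principle A requires it to be bound within its binding domain — the clause headed by 'warned'.
— Elias: object of the clause headed by 'warned'; c-commands the reflexive within its binding domain — allowed (Principle A).
— Hugo: subject of the clause headed by 'warned'; c-commands the reflexive within its binding domain — allowed (Principle A).
— Jonas: possessor inside the subject DP of the clause headed by 'report'; does not c-command the reflexive — cannot bind it (Principle A).
— Jonas' roommate: subject of the clause headed by 'report'; c-commands the reflexive but lies outside its binding domain — cannot bind it (Principle A).
— Oscar: possessor inside the subject DP of the clause headed by 'claimed'; does not c-command the reflexive — cannot bind it (Principle A).

Elias, Hugo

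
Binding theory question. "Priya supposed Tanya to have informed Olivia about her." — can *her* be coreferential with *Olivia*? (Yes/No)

No

*her* is a pronoun; Principle B requires it to be free in its binding domain — the clause headed by 'informed'.
— Olivia: object of the clause headed by 'informed'; c-commands the pronoun within its binding domain — blocked (Principle B).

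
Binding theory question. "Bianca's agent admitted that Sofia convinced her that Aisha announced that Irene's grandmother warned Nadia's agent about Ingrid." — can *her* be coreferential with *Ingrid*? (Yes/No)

*her* is a pronoun; Principle B requires it to be free in its binding domain — the clause headed by 'convinced'.
— Ingrid: second object of the clause headed by 'warned'; is c-commanded by the pronoun; coreference would bind this R-expression — blocked (Principle C).

No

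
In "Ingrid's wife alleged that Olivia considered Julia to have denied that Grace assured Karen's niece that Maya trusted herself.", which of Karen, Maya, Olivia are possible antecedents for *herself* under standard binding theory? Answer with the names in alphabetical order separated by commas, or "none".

Maya

*herself* is a reflexive; Principle A requires it to be bound within its binding domain — the clause headed by 'trusted'.
— Karen: possessor inside the object DP of the clause headed by 'assured'; does not c-command the reflexive — cannot bind it (Principle A).
— Maya: subject of the clause headed by 'trusted'; c-commands the reflexive within its binding domain — allowed (Principle A).
— Olivia: subject of the clause headed by 'considered'; c-commands the reflexive but lies outside its binding domain — cannot bind it (Principle A).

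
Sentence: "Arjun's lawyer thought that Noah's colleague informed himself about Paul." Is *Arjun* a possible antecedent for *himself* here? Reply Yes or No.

No

*himself* is a reflexive; Principle A requires it to be bound within its binding domain — the clause headed by 'informed'.
— Arjun: possessor inside the subject DP of the matrix clause; does not c-command the reflexive — cannot bind it (Principle A).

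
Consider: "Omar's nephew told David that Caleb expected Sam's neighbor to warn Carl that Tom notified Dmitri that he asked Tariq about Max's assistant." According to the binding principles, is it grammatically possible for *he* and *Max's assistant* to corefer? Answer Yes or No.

No

*he* is a pronoun; Principle B requires it to be free in its binding domain — the clause headed by 'asked'.
— Max's assistant: second object of the clause headed by 'asked'; is c-commanded by the pronoun; coreference would bind this R-expression — blocked (Principle C).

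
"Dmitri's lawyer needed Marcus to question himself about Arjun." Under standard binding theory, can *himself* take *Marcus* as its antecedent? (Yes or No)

*himself* is a reflexive; Principle A requires it to be bound within its binding domain — the clause headed by 'question'.
— Marcus: subject of the clause headed by 'question'; c-commands the reflexive within its binding domain — allowed (Principle A).

Yes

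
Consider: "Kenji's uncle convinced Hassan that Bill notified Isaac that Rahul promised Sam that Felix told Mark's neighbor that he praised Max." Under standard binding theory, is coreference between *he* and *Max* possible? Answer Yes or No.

*Max* is an R-expression; Principle C requires it to be free (not bound by any c-commanding expression).
— he: subject of the clause headed by 'praised'; the pronoun c-commands the R-expression — coreference blocked (Principle C).

No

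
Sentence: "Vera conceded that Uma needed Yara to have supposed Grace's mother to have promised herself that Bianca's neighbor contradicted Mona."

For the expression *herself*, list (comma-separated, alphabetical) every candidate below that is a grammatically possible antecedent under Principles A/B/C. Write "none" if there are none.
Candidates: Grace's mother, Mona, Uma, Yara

Grace's mother

*herself* is a reflexive; Principle A requires it to be bound within its binding domain — the clause headed by 'promised'.
— Grace's mother: subject of the clause headed by 'promised'; c-commands the reflexive within its binding domain — allowed (Principle A).
— Mona: object of the clause headed by 'contradicted'; does not c-command the reflexive — cannot bind it (Principle A).
— Uma: subject of the clause headed by 'needed'; c-commands the reflexive but lies outside its binding domain — cannot bind it (Principle A).
— Yara: subject of the clause headed by 'supposed'; c-commands the reflexive but lies outside its binding domain — cannot bind it (Principle A).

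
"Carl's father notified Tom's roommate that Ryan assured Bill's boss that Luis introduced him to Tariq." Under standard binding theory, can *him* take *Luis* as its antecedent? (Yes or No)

*him* is a pronoun; Principle B requires it to be free in its binding domain — the clause headed by 'introduced'.
— Luis: subject of the clause headed by 'introduced'; c-commands the pronoun within its binding domain — blocked (Principle B).

No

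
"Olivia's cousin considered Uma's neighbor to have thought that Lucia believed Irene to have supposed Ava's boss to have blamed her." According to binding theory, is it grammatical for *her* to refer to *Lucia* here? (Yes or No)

*Lucia* is an R-expression; Principle C requires it to be free (not bound by any c-commanding expression).
— her: object of the clause headed by 'blamed'; the pronoun does not c-command the R-expression — coreference allowed.

Yes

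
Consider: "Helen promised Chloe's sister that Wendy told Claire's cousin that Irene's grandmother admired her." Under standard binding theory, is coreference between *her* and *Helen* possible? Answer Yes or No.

Yes

*Helen* is an R-expression; Principle C requires it to be free (not bound by any c-commanding expression).
— her: object of the clause headed by 'admired'; the pronoun does not c-command the R-expression — coreference allowed.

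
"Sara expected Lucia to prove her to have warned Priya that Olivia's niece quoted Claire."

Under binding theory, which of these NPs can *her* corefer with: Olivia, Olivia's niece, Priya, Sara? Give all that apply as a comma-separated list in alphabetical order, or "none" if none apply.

*her* is a pronoun; Principle B requires it to be free in its binding domain — the clause headed by 'prove'.
— Olivia: possessor inside the subject DP of the clause headed by 'quoted'; is c-commanded by the pronoun; coreference would bind this R-expression — blocked (Principle C).
— Olivia's niece: subject of the clause headed by 'quoted'; is c-commanded by the pronoun; coreference would bind this R-expression — blocked (Principle C).
— Priya: object of the clause headed by 'warned'; is c-commanded by the pronoun; coreference would bind this R-expression — blocked (Principle C).
— Sara: subject of the matrix clause; c-commands the pronoun but lies outside its binding domain — allowed.

Sara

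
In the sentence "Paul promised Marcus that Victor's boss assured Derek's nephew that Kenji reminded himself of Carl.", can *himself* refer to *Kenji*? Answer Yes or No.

Yes

*himself* is a reflexive; Principle A requires it to be bound within its binding domain — the clause headed by 'reminded'.
— Kenji: subject of the clause headed by 'reminded'; c-commands the reflexive within its binding domain — allowed (Principle A).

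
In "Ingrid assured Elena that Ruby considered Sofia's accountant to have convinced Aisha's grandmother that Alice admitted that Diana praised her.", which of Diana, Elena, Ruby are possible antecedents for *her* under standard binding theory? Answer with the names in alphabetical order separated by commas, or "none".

*her* is a pronoun; Principle B requires it to be free in its binding domain — the clause headed by 'praised'.
— Diana: subject of the clause headed by 'praised'; c-commands the pronoun within its binding domain — blocked (Principle B).
— Elena: object of the matrix clause; c-commands the pronoun but lies outside its binding domain — allowed.
— Ruby: subject of the clause headed by 'considered'; c-commands the pronoun but lies outside its binding domain — allowed.

Elena, Ruby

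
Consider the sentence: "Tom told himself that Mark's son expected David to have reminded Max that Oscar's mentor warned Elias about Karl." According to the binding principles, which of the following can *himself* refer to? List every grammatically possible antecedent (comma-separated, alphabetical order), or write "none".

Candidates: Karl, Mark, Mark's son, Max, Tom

Tom

*himself* is a reflexive; Principle A requires it to be bound within its binding domain — the matrix clause.
— Karl: second object of the clause headed by 'warned'; does not c-command the reflexive — cannot bind it (Principle A).
— Mark: possessor inside the subject DP of the clause headed by 'expected'; does not c-command the reflexive — cannot bind it (Principle A).
— Mark's son: subject of the clause headed by 'expected'; does not c-command the reflexive — cannot bind it (Principle A).
— Max: object of the clause headed by 'reminded'; does not c-command the reflexive — cannot bind it (Principle A).
— Tom: subject of the matrix clause; c-commands the reflexive within its binding domain — allowed (Principle A).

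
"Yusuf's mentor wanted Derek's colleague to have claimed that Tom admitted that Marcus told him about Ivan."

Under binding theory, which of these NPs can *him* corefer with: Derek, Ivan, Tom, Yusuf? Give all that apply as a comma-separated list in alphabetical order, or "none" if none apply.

*him* is a pronoun; Principle B requires it to be free in its binding domain — the clause headed by 'told'.
— Derek: possessor inside the subject DP of the clause headed by 'claimed'; does not c-command the pronoun — Principle B does not apply; allowed.
— Ivan: second object of the clause headed by 'told'; is c-commanded by the pronoun; coreference would bind this R-expression — blocked (Principle C).
— Tom: subject of the clause headed by 'admitted'; c-commands the pronoun but lies outside its binding domain — allowed.
— Yusuf: possessor inside the subject DP of the matrix clause; does not c-command the pronoun — Principle B does not apply; allowed.

Derek, Tom, Yusuf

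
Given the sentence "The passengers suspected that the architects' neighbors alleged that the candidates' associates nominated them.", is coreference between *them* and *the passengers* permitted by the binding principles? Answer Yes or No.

Yes

*them* is a pronoun; Principle B requires it to be free in its binding domain — the clause headed by 'nominated'.
— the passengers: subject of the matrix clause; c-commands the pronoun but lies outside its binding domain — allowed.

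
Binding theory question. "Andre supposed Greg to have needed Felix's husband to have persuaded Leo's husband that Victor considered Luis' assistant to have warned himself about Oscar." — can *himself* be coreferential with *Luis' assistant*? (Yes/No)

Yes

*himself* is a reflexive; Principle A requires it to be bound within its binding domain — the clause headed by 'warned'.
— Luis' assistant: subject of the clause headed by 'warned'; c-commands the reflexive within its binding domain — allowed (Principle A).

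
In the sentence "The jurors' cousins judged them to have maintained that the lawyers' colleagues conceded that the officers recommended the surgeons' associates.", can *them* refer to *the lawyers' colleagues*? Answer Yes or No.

*them* is a pronoun; Principle B requires it to be free in its binding domain — the matrix clause.
— the lawyers' colleagues: subject of the clause headed by 'conceded'; is c-commanded by the pronoun; coreference would bind this R-expression — blocked (Principle C).

No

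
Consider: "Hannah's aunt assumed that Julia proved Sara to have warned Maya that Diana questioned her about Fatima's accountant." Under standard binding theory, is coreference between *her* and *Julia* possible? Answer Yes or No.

Yes

*Julia* is an R-expression; Principle C requires it to be free (not bound by any c-commanding expression).
— her: object of the clause headed by 'questioned'; the pronoun does not c-command the R-expression — coreference allowed.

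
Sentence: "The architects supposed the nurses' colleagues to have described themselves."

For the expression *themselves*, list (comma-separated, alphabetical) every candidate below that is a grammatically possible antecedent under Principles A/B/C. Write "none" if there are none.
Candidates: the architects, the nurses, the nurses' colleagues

the nurses' colleagues

*themselves* is a reflexive; Principle A requires it to be bound within its binding domain — the clause headed by 'described'.
— the architects: subject of the matrix clause; c-commands the reflexive but lies outside its binding domain — cannot bind it (Principle A).
— the nurses: possessor inside the subject DP of the clause headed by 'described'; does not c-command the reflexive — cannot bind it (Principle A).
— the nurses' colleagues: subject of the clause headed by 'described'; c-commands the reflexive within its binding domain — allowed (Principle A).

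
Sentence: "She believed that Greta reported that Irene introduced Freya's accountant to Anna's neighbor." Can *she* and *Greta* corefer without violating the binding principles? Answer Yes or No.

*Greta* is an R-expression; Principle C requires it to be free (not bound by any c-commanding expression).
— she: subject of the matrix clause; the pronoun c-commands the R-expression — coreference blocked (Principle C).

No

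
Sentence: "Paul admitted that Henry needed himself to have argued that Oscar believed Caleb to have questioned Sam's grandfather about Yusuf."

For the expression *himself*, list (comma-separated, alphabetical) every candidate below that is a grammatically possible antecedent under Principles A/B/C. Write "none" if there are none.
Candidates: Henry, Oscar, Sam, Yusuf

Henry

*himself* is a reflexive; Principle A requires it to be bound within its binding domain — the clause headed by 'needed'.
— Henry: subject of the clause headed by 'needed'; c-commands the reflexive within its binding domain — allowed (Principle A).
— Oscar: subject of the clause headed by 'believed'; does not c-command the reflexive — cannot bind it (Principle A).
— Sam: possessor inside the object DP of the clause headed by 'questioned'; does not c-command the reflexive — cannot bind it (Principle A).
— Yusuf: second object of the clause headed by 'questioned'; does not c-command the reflexive — cannot bind it (Principle A).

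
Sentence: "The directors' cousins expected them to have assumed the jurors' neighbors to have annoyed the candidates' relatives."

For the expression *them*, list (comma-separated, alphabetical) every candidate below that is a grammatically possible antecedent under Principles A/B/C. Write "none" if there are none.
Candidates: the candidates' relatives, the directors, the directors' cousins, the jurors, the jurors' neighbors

the directors

*them* is a pronoun; Principle B requires it to be free in its binding domain — the matrix clause.
— the candidates' relatives: object of the clause headed by 'annoyed'; is c-commanded by the pronoun; coreference would bind this R-expression — blocked (Principle C).
— the directors: possessor inside the subject DP of the matrix clause; does not c-command the pronoun — Principle B does not apply; allowed.
— the directors' cousins: subject of the matrix clause; c-commands the pronoun within its binding domain — blocked (Principle B).
— the jurors: possessor inside the subject DP of the clause headed by 'annoyed'; is c-commanded by the pronoun; coreference would bind this R-expression — blocked (Principle C).
— the jurors' neighbors: subject of the clause headed by 'annoyed'; is c-commanded by the pronoun; coreference would bind this R-expression — blocked (Principle C).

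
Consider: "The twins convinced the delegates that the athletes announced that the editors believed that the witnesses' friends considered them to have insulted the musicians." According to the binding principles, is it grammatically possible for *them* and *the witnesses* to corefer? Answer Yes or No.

Yes

*them* is a pronoun; Principle B requires it to be free in its binding domain — the clause headed by 'considered'.
— the witnesses: possessor inside the subject DP of the clause headed by 'considered'; does not c-command the pronoun — Principle B does not apply; allowed.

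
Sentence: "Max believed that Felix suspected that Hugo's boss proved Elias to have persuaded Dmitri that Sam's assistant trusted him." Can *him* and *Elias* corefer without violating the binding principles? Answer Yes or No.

*Elias* is an R-expression; Principle C requires it to be free (not bound by any c-commanding expression).
— him: object of the clause headed by 'trusted'; the pronoun does not c-command the R-expression — coreference allowed.

Yes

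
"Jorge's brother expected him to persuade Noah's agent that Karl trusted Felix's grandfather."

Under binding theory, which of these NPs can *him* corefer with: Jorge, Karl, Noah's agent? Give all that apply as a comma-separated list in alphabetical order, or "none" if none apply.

*him* is a pronoun; Principle B requires it to be free in its binding domain — the matrix clause.
— Jorge: possessor inside the subject DP of the matrix clause; does not c-command the pronoun — Principle B does not apply; allowed.
— Karl: subject of the clause headed by 'trusted'; is c-commanded by the pronoun; coreference would bind this R-expression — blocked (Principle C).
— Noah's agent: object of the clause headed by 'persuade'; is c-commanded by the pronoun; coreference would bind this R-expression — blocked (Principle C).

Jorge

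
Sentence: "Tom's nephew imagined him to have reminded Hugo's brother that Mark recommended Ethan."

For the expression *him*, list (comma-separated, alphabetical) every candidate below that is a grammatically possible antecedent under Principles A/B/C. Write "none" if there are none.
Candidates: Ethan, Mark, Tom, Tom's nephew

*him* is a pronoun; Principle B requires it to be free in its binding domain — the matrix clause.
— Ethan: object of the clause headed by 'recommended'; is c-commanded by the pronoun; coreference would bind this R-expression — blocked (Principle C).
— Mark: subject of the clause headed by 'recommended'; is c-commanded by the pronoun; coreference would bind this R-expression — blocked (Principle C).
— Tom: possessor inside the subject DP of the matrix clause; does not c-command the pronoun — Principle B does not apply; allowed.
— Tom's nephew: subject of the matrix clause; c-commands the pronoun within its binding domain — blocked (Principle B).

Tom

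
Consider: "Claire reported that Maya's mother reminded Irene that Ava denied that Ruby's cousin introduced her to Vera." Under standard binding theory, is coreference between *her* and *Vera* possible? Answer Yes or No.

No

*Vera* is an R-expression; Principle C requires it to be free (not bound by any c-commanding expression).
— her: object of the clause headed by 'introduced'; the pronoun c-commands the R-expression — coreference blocked (Principle C).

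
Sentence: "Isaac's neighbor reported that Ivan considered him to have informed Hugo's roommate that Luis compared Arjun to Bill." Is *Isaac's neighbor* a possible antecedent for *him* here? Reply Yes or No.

Yes

*him* is a pronoun; Principle B requires it to be free in its binding domain — the clause headed by 'considered'.
— Isaac's neighbor: subject of the matrix clause; c-commands the pronoun but lies outside its binding domain — allowed.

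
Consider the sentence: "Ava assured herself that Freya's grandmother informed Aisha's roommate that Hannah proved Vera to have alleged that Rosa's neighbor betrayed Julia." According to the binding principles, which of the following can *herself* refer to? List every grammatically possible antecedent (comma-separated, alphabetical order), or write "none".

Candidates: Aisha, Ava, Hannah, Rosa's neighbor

*herself* is a reflexive; Principle A requires it to be bound within its binding domain — the matrix clause.
— Aisha: possessor inside the object DP of the clause headed by 'informed'; does not c-command the reflexive — cannot bind it (Principle A).
— Ava: subject of the matrix clause; c-commands the reflexive within its binding domain — allowed (Principle A).
— Hannah: subject of the clause headed by 'proved'; does not c-command the reflexive — cannot bind it (Principle A).
— Rosa's neighbor: subject of the clause headed by 'betrayed'; does not c-command the reflexive — cannot bind it (Principle A).

Ava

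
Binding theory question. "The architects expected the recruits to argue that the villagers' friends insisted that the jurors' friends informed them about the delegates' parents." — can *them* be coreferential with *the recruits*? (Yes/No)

Yes

*them* is a pronoun; Principle B requires it to be free in its binding domain — the clause headed by 'informed'.
— the recruits: subject of the clause headed by 'argue'; c-commands the pronoun but lies outside its binding domain — allowed.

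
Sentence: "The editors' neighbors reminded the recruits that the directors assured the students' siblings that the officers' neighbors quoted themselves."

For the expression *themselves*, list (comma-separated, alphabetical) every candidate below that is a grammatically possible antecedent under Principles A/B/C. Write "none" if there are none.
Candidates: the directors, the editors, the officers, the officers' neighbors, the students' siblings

the officers' neighbors

*themselves* is a reflexive; Principle A requires it to be bound within its binding domain — the clause headed by 'quoted'.
— the directors: subject of the clause headed by 'assured'; c-commands the reflexive but lies outside its binding domain — cannot bind it (Principle A).
— the editors: possessor inside the subject DP of the matrix clause; does not c-command the reflexive — cannot bind it (Principle A).
— the officers: possessor inside the subject DP of the clause headed by 'quoted'; does not c-command the reflexive — cannot bind it (Principle A).
— the officers' neighbors: subject of the clause headed by 'quoted'; c-commands the reflexive within its binding domain — allowed (Principle A).
— the students' siblings: object of the clause headed by 'assured'; c-commands the reflexive but lies outside its binding domain — cannot bind it (Principle A).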